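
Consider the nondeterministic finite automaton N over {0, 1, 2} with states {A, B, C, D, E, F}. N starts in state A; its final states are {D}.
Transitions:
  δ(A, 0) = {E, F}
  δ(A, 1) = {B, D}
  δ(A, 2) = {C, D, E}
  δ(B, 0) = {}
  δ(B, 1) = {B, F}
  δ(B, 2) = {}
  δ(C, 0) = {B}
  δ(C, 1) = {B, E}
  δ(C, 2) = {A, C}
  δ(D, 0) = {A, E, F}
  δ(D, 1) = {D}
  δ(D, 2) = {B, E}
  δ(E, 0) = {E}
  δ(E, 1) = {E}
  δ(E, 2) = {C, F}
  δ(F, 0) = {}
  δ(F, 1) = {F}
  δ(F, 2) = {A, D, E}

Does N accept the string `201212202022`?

Start: {A}
read 2: {C, D, E}
read 0: {A, B, E, F}
read 1: {B, D, E, F}
read 2: {A, B, C, D, E, F}
read 1: {B, D, E, F}
read 2: {A, B, C, D, E, F}
read 2: {A, B, C, D, E, F}
read 0: {A, B, E, F}
read 2: {A, C, D, E, F}
read 0: {A, B, E, F}
read 2: {A, C, D, E, F}
read 2: {A, B, C, D, E, F}
Reachable ∩ accepting = {D} — nonempty.

accepted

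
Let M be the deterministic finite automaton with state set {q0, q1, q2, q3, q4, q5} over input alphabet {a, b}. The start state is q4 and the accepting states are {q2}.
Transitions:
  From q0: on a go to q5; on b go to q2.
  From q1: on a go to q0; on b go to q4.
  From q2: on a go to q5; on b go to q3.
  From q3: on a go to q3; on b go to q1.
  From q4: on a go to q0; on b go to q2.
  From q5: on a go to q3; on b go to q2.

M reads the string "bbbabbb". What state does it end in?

q1

q4 --b--> q2
q2 --b--> q3
q3 --b--> q1
q1 --a--> q0
q0 --b--> q2
q2 --b--> q3
q3 --b--> q1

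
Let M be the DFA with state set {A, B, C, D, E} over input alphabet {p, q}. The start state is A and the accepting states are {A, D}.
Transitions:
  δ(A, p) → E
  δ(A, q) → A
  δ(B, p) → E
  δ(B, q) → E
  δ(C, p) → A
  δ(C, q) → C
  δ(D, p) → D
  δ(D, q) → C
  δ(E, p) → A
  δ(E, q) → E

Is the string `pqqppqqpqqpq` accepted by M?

rejected

A --p--> E
E --q--> E
E --q--> E
E --p--> A
A --p--> E
E --q--> E
E --q--> E
E --p--> A
A --q--> A
A --q--> A
A --p--> E
E --q--> E
End in state E, which is not an accepting state.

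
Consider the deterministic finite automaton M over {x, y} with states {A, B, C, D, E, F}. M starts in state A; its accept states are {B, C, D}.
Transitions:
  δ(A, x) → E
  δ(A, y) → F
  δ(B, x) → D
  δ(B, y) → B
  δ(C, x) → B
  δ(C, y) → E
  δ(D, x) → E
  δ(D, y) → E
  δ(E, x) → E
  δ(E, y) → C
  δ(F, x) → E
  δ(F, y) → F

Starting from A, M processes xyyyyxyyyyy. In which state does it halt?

C

A --x--> E
E --y--> C
C --y--> E
E --y--> C
C --y--> E
E --x--> E
E --y--> C
C --y--> E
E --y--> C
C --y--> E
E --y--> C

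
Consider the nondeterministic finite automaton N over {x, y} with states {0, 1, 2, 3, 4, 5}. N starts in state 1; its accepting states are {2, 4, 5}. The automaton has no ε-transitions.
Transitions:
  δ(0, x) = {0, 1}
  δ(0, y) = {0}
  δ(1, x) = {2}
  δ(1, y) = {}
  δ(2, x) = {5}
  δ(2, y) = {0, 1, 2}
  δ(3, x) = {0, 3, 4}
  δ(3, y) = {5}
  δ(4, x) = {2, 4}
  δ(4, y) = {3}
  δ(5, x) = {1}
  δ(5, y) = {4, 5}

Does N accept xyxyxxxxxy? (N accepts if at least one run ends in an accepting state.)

accepted

Start: {1}
read x: {2}
read y: {0, 1, 2}
read x: {0, 1, 2, 5}
read y: {0, 1, 2, 4, 5}
read x: {0, 1, 2, 4, 5}
read x: {0, 1, 2, 4, 5}
read x: {0, 1, 2, 4, 5}
read x: {0, 1, 2, 4, 5}
read x: {0, 1, 2, 4, 5}
read y: {0, 1, 2, 3, 4, 5}
Reachable ∩ accepting = {2, 4, 5} — nonempty.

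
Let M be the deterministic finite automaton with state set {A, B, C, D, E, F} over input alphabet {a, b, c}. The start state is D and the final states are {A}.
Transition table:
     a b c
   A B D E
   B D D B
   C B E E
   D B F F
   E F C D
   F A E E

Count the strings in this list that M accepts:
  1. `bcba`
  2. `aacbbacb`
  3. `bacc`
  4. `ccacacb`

`bcba`: rejected
`aacbbacb`: rejected
`bacc`: rejected
`ccacacb`: rejected

0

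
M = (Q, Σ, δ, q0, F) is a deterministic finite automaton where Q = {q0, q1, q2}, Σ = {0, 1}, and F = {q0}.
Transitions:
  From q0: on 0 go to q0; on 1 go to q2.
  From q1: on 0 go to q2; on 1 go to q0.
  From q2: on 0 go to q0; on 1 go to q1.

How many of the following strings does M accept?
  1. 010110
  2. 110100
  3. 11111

1

010110: rejected
110100: accepted
11111: rejected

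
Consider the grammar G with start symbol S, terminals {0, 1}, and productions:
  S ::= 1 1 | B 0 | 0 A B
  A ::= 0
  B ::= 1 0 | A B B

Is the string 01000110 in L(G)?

no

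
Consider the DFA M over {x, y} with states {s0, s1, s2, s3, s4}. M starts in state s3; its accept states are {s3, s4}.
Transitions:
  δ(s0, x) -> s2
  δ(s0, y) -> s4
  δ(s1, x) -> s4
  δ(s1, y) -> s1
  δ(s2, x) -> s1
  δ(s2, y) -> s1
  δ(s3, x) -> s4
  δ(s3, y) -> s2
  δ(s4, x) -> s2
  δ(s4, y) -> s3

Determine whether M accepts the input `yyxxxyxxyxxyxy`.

accepted

s3 --y--> s2
s2 --y--> s1
s1 --x--> s4
s4 --x--> s2
s2 --x--> s1
s1 --y--> s1
s1 --x--> s4
s4 --x--> s2
s2 --y--> s1
s1 --x--> s4
s4 --x--> s2
s2 --y--> s1
s1 --x--> s4
s4 --y--> s3
End in state s3, which is an accepting state.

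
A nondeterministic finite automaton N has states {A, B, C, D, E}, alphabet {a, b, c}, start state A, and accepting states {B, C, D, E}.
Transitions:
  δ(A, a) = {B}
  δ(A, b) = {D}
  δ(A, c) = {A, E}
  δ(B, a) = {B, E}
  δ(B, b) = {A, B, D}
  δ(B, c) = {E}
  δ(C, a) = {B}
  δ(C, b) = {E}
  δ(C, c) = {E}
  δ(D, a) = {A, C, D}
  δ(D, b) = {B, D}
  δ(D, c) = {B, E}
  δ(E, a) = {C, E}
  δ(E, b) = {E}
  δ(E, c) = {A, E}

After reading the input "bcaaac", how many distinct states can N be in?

Start: {A}
read b: {D}
read c: {B, E}
read a: {B, C, E}
read a: {B, C, E}
read a: {B, C, E}
read c: {A, E}
Final reachable set {A, E} has 2 states.

2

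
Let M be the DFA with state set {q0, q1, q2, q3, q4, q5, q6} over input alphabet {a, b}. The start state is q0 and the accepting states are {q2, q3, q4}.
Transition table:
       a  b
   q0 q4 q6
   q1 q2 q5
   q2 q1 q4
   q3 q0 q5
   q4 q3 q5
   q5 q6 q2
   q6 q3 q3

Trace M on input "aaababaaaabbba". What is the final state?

q0 --a--> q4
q4 --a--> q3
q3 --a--> q0
q0 --b--> q6
q6 --a--> q3
q3 --b--> q5
q5 --a--> q6
q6 --a--> q3
q3 --a--> q0
q0 --a--> q4
q4 --b--> q5
q5 --b--> q2
q2 --b--> q4
q4 --a--> q3

q3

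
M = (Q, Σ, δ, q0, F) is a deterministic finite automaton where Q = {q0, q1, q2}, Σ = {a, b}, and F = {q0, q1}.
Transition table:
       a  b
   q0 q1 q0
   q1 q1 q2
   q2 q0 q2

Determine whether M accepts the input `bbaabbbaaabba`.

accepted

q0 --b--> q0
q0 --b--> q0
q0 --a--> q1
q1 --a--> q1
q1 --b--> q2
q2 --b--> q2
q2 --b--> q2
q2 --a--> q0
q0 --a--> q1
q1 --a--> q1
q1 --b--> q2
q2 --b--> q2
q2 --a--> q0
End in state q0, which is an accepting state.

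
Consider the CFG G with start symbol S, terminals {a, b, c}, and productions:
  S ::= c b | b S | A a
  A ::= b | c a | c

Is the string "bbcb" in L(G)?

yes

S ⇒ bS ⇒ bbS ⇒ bbcb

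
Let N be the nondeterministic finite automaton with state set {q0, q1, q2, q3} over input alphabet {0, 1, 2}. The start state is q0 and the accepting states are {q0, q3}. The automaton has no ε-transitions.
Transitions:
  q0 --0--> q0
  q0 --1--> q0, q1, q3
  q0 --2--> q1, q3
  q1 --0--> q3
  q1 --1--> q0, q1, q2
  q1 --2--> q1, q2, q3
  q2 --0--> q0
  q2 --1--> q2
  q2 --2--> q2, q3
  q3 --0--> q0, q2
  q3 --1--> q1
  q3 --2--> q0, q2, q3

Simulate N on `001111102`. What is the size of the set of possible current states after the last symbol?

Start: {q0}
read 0: {q0}
read 0: {q0}
read 1: {q0, q1, q3}
read 1: {q0, q1, q2, q3}
read 1: {q0, q1, q2, q3}
read 1: {q0, q1, q2, q3}
read 1: {q0, q1, q2, q3}
read 0: {q0, q2, q3}
read 2: {q0, q1, q2, q3}
Final reachable set {q0, q1, q2, q3} has 4 states.

4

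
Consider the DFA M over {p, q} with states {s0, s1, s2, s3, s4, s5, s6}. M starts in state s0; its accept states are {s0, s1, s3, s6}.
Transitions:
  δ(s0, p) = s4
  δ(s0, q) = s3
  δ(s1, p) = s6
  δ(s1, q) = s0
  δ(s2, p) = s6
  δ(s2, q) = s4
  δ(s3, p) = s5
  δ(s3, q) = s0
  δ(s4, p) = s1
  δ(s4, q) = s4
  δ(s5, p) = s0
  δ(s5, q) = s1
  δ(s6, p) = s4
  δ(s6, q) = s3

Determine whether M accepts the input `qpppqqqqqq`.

rejected

s0 --q--> s3
s3 --p--> s5
s5 --p--> s0
s0 --p--> s4
s4 --q--> s4
s4 --q--> s4
s4 --q--> s4
s4 --q--> s4
s4 --q--> s4
s4 --q--> s4
End in state s4, which is not an accepting state.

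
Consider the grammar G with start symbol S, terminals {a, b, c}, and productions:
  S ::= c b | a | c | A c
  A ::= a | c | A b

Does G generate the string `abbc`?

S ⇒ Ac ⇒ Abc ⇒ Abbc ⇒ abbc

yes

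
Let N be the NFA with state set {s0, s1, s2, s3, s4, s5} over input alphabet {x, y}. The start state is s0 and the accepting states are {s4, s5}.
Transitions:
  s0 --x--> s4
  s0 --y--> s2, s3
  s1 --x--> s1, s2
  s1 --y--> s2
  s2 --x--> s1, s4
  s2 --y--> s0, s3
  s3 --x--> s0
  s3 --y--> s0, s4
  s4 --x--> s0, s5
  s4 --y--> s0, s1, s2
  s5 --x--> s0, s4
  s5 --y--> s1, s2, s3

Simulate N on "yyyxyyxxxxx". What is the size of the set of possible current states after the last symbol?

Start: {s0}
read y: {s2, s3}
read y: {s0, s3, s4}
read y: {s0, s1, s2, s3, s4}
read x: {s0, s1, s2, s4, s5}
read y: {s0, s1, s2, s3}
read y: {s0, s2, s3, s4}
read x: {s0, s1, s4, s5}
read x: {s0, s1, s2, s4, s5}
read x: {s0, s1, s2, s4, s5}
read x: {s0, s1, s2, s4, s5}
read x: {s0, s1, s2, s4, s5}
Final reachable set {s0, s1, s2, s4, s5} has 5 states.

5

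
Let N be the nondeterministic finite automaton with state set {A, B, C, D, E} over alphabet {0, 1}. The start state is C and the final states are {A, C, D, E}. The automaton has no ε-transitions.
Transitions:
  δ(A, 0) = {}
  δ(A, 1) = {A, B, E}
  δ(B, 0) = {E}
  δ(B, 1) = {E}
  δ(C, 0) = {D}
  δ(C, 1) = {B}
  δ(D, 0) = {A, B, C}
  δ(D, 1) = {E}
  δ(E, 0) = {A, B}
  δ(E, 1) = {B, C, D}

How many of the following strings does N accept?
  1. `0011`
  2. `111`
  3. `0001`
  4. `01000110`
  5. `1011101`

`0011`: accepted
`111`: accepted
`0001`: accepted
`01000110`: accepted
`1011101`: accepted

5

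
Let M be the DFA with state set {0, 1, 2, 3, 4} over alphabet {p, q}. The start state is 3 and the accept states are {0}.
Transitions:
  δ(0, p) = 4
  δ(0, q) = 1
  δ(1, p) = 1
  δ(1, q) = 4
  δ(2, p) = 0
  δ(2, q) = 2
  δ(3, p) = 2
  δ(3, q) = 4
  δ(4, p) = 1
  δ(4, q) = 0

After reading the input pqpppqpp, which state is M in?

1

3 --p--> 2
2 --q--> 2
2 --p--> 0
0 --p--> 4
4 --p--> 1
1 --q--> 4
4 --p--> 1
1 --p--> 1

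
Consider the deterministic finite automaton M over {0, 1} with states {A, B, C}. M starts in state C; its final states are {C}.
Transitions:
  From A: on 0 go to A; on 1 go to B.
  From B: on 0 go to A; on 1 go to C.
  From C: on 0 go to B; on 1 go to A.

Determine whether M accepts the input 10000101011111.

accepted

C --1--> A
A --0--> A
A --0--> A
A --0--> A
A --0--> A
A --1--> B
B --0--> A
A --1--> B
B --0--> A
A --1--> B
B --1--> C
C --1--> A
A --1--> B
B --1--> C
End in state C, which is an accepting state.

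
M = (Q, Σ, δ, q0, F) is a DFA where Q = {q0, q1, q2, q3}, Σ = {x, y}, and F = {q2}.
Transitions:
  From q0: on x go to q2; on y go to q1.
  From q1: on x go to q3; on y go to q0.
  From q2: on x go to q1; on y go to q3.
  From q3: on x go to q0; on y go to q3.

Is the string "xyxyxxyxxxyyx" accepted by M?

q0 --x--> q2
q2 --y--> q3
q3 --x--> q0
q0 --y--> q1
q1 --x--> q3
q3 --x--> q0
q0 --y--> q1
q1 --x--> q3
q3 --x--> q0
q0 --x--> q2
q2 --y--> q3
q3 --y--> q3
q3 --x--> q0
End in state q0, which is not an accepting state.

rejected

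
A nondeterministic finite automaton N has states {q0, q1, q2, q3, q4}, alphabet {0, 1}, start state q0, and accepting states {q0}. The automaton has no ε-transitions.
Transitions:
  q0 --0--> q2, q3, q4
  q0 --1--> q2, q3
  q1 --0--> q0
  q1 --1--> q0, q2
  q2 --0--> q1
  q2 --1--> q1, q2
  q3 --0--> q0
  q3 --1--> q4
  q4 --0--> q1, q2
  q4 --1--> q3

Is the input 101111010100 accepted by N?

Start: {q0}
read 1: {q2, q3}
read 0: {q0, q1}
read 1: {q0, q2, q3}
read 1: {q1, q2, q3, q4}
read 1: {q0, q1, q2, q3, q4}
read 1: {q0, q1, q2, q3, q4}
read 0: {q0, q1, q2, q3, q4}
read 1: {q0, q1, q2, q3, q4}
read 0: {q0, q1, q2, q3, q4}
read 1: {q0, q1, q2, q3, q4}
read 0: {q0, q1, q2, q3, q4}
read 0: {q0, q1, q2, q3, q4}
Reachable ∩ accepting = {q0} — nonempty.

accepted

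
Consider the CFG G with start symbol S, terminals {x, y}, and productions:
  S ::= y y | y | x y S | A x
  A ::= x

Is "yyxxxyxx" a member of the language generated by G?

no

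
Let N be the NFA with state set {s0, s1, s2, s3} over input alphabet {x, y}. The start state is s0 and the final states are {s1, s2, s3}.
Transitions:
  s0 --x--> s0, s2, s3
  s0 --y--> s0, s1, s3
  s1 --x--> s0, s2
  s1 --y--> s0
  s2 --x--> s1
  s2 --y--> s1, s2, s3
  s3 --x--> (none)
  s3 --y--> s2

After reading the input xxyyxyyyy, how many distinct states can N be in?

4

Start: {s0}
read x: {s0, s2, s3}
read x: {s0, s1, s2, s3}
read y: {s0, s1, s2, s3}
read y: {s0, s1, s2, s3}
read x: {s0, s1, s2, s3}
read y: {s0, s1, s2, s3}
read y: {s0, s1, s2, s3}
read y: {s0, s1, s2, s3}
read y: {s0, s1, s2, s3}
Final reachable set {s0, s1, s2, s3} has 4 states.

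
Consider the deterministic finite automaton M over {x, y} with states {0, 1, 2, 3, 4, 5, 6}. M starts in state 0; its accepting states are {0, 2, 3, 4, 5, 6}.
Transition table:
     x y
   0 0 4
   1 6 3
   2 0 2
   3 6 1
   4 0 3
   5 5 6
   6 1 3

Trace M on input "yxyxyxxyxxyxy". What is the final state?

4

0 --y--> 4
4 --x--> 0
0 --y--> 4
4 --x--> 0
0 --y--> 4
4 --x--> 0
0 --x--> 0
0 --y--> 4
4 --x--> 0
0 --x--> 0
0 --y--> 4
4 --x--> 0
0 --y--> 4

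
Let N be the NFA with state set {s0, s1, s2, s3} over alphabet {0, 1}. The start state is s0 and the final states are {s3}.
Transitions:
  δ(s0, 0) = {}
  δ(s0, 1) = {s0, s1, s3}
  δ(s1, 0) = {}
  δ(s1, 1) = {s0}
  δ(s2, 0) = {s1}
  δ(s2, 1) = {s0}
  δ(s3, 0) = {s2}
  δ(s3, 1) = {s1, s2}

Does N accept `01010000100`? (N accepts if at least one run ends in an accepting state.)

Start: {s0}
read 0: {}
The reachable set is empty and stays empty for the remaining 10 symbols.
Reachable ∩ accepting = {} — empty.

rejected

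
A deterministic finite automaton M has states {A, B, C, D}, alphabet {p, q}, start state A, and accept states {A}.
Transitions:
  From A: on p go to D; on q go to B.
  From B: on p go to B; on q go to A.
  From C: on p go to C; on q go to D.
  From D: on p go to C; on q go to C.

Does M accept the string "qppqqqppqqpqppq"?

A --q--> B
B --p--> B
B --p--> B
B --q--> A
A --q--> B
B --q--> A
A --p--> D
D --p--> C
C --q--> D
D --q--> C
C --p--> C
C --q--> D
D --p--> C
C --p--> C
C --q--> D
End in state D, which is not an accepting state.

rejected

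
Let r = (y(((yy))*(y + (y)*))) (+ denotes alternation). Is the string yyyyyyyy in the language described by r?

Split as y·yyyyyyy: y matches y and (((yy))*(y+(y)*)) matches yyyyyyy.

yes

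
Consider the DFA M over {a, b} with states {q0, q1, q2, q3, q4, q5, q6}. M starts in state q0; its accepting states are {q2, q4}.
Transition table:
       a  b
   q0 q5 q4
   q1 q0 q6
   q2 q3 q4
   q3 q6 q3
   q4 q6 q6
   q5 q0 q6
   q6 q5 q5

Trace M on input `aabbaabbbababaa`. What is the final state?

q0 --a--> q5
q5 --a--> q0
q0 --b--> q4
q4 --b--> q6
q6 --a--> q5
q5 --a--> q0
q0 --b--> q4
q4 --b--> q6
q6 --b--> q5
q5 --a--> q0
q0 --b--> q4
q4 --a--> q6
q6 --b--> q5
q5 --a--> q0
q0 --a--> q5

q5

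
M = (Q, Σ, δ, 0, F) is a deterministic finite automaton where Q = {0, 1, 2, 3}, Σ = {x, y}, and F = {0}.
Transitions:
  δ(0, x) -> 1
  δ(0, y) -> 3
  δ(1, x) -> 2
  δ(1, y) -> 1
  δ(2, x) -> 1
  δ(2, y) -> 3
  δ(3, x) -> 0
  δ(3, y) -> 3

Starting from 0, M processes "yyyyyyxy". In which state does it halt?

3

0 --y--> 3
3 --y--> 3
3 --y--> 3
3 --y--> 3
3 --y--> 3
3 --y--> 3
3 --x--> 0
0 --y--> 3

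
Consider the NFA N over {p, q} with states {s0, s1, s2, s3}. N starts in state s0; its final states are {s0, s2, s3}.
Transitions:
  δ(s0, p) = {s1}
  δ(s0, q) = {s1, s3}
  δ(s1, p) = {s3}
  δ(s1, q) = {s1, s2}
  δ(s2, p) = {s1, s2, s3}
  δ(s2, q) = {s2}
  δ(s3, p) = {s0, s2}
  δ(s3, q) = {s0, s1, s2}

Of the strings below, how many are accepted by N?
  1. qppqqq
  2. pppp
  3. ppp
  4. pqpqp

4

qppqqq: accepted
pppp: accepted
ppp: accepted
pqpqp: accepted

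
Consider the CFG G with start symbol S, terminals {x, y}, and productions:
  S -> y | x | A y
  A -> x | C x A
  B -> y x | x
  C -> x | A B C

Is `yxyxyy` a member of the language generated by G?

no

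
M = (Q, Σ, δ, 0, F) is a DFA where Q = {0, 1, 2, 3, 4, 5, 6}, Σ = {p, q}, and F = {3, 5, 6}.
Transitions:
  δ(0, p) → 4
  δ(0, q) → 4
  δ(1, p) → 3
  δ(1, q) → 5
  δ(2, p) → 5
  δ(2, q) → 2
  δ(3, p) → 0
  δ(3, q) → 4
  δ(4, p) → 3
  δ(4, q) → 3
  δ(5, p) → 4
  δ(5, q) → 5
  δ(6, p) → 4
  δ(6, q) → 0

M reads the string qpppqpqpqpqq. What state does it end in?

3

0 --q--> 4
4 --p--> 3
3 --p--> 0
0 --p--> 4
4 --q--> 3
3 --p--> 0
0 --q--> 4
4 --p--> 3
3 --q--> 4
4 --p--> 3
3 --q--> 4
4 --q--> 3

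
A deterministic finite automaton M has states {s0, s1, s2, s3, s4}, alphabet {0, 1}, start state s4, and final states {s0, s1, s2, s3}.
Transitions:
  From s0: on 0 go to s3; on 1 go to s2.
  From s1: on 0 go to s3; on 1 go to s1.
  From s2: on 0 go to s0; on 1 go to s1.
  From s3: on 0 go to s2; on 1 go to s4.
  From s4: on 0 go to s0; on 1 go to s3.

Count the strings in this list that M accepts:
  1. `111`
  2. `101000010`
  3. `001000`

`111`: accepted
`101000010`: accepted
`001000`: accepted

3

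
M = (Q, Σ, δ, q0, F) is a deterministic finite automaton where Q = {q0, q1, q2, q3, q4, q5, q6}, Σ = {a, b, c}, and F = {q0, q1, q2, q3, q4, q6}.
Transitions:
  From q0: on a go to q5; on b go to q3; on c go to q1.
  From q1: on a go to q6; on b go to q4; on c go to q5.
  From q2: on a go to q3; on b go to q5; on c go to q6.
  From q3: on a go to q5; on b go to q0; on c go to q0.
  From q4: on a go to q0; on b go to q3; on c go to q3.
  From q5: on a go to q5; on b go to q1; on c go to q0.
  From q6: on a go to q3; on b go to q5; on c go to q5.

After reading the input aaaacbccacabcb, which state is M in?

q0 --a--> q5
q5 --a--> q5
q5 --a--> q5
q5 --a--> q5
q5 --c--> q0
q0 --b--> q3
q3 --c--> q0
q0 --c--> q1
q1 --a--> q6
q6 --c--> q5
q5 --a--> q5
q5 --b--> q1
q1 --c--> q5
q5 --b--> q1

q1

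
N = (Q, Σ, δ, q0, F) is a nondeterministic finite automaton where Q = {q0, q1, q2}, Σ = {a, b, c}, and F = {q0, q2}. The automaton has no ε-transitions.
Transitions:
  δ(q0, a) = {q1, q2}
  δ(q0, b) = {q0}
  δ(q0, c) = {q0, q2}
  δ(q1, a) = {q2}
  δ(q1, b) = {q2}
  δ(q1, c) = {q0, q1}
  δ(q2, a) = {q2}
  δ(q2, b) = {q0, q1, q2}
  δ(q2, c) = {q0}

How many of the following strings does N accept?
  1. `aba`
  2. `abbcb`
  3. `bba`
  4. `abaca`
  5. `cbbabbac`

5

`aba`: accepted
`abbcb`: accepted
`bba`: accepted
`abaca`: accepted
`cbbabbac`: accepted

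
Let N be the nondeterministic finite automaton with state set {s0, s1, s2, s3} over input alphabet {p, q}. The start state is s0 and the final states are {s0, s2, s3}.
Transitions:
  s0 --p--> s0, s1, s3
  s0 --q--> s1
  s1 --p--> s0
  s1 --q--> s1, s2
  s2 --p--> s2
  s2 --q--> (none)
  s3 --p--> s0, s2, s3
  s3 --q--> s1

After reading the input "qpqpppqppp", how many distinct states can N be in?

Start: {s0}
read q: {s1}
read p: {s0}
read q: {s1}
read p: {s0}
read p: {s0, s1, s3}
read p: {s0, s1, s2, s3}
read q: {s1, s2}
read p: {s0, s2}
read p: {s0, s1, s2, s3}
read p: {s0, s1, s2, s3}
Final reachable set {s0, s1, s2, s3} has 4 states.

4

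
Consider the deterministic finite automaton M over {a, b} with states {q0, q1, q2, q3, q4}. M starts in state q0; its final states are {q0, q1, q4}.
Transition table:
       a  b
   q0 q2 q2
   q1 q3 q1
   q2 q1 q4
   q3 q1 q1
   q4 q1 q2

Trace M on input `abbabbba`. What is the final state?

q0 --a--> q2
q2 --b--> q4
q4 --b--> q2
q2 --a--> q1
q1 --b--> q1
q1 --b--> q1
q1 --b--> q1
q1 --a--> q3

q3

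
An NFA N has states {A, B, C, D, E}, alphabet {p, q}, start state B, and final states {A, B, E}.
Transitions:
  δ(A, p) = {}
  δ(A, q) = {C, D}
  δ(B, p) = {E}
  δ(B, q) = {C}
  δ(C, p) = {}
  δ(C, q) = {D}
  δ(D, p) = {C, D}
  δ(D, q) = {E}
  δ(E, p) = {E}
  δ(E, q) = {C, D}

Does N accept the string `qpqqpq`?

rejected

Start: {B}
read q: {C}
read p: {}
The reachable set is empty and stays empty for the remaining 4 symbols.
Reachable ∩ accepting = {} — empty.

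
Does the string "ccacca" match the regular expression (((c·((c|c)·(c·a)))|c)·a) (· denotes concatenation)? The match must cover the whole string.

no

No split of ccacca into u·v has ((c·((c|c)·(c·a)))|c) matching u and a matching v.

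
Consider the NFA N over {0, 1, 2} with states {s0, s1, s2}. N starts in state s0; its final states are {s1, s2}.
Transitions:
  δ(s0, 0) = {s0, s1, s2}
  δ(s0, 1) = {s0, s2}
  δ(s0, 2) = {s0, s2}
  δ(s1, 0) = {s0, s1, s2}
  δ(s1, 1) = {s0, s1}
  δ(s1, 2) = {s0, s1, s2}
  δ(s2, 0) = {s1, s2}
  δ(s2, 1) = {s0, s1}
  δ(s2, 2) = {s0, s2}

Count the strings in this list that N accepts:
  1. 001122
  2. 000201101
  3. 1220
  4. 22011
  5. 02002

001122: accepted
000201101: accepted
1220: accepted
22011: accepted
02002: accepted

5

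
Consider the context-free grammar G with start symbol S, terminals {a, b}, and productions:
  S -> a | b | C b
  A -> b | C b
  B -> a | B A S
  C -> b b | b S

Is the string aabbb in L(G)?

no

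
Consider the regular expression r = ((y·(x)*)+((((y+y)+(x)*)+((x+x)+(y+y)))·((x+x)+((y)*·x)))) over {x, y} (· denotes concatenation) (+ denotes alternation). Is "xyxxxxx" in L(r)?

no

Neither (y·(x)*) nor ((((y+y)+(x)*)+((x+x)+(y+y)))·((x+x)+((y)*·x))) matches xyxxxxx.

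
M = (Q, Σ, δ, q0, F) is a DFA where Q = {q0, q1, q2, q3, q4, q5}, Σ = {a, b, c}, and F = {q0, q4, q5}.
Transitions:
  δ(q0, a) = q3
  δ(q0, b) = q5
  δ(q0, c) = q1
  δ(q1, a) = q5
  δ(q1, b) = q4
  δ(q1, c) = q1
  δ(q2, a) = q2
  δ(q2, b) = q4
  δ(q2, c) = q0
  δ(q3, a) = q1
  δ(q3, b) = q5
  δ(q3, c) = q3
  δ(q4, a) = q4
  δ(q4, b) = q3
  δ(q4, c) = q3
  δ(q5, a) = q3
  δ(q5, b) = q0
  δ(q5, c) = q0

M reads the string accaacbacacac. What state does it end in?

q0

q0 --a--> q3
q3 --c--> q3
q3 --c--> q3
q3 --a--> q1
q1 --a--> q5
q5 --c--> q0
q0 --b--> q5
q5 --a--> q3
q3 --c--> q3
q3 --a--> q1
q1 --c--> q1
q1 --a--> q5
q5 --c--> q0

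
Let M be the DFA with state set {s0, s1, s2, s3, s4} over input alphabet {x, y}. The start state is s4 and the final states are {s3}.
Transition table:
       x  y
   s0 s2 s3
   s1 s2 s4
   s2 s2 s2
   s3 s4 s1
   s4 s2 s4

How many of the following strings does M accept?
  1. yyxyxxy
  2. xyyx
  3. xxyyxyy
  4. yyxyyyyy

yyxyxxy: rejected
xyyx: rejected
xxyyxyy: rejected
yyxyyyyy: rejected

0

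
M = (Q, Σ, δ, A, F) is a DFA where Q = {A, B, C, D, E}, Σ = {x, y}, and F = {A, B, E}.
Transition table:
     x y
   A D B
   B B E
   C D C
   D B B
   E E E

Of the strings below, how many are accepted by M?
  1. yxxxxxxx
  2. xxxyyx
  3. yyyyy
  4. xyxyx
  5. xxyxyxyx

5

yxxxxxxx: accepted
xxxyyx: accepted
yyyyy: accepted
xyxyx: accepted
xxyxyxyx: accepted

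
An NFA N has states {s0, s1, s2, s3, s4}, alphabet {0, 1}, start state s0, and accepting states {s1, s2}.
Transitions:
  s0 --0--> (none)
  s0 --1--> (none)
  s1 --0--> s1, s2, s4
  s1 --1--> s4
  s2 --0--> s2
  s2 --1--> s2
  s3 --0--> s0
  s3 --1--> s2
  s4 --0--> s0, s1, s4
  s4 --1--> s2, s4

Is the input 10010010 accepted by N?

Start: {s0}
read 1: {}
The reachable set is empty and stays empty for the remaining 7 symbols.
Reachable ∩ accepting = {} — empty.

rejected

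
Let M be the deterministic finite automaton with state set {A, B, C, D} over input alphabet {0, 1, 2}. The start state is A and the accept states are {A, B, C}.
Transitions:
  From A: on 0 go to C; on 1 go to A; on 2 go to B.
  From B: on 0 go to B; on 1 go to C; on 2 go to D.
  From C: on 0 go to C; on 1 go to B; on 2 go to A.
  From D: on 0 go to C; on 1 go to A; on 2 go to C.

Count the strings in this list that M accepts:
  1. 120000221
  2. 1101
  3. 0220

3

120000221: accepted
1101: accepted
0220: accepted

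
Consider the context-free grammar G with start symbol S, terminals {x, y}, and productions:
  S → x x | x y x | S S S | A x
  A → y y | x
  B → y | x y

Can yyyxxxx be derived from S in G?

no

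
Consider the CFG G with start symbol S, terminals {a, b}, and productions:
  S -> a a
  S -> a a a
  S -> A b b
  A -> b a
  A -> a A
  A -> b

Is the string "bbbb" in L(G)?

no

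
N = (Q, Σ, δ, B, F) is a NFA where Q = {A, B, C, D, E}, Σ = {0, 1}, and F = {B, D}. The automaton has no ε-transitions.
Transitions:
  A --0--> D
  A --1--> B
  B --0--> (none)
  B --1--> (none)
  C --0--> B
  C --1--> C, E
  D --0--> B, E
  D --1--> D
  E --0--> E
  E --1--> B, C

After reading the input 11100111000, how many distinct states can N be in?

Start: {B}
read 1: {}
The reachable set is empty and stays empty for the remaining 10 symbols.
Final reachable set {} has 0 states.

0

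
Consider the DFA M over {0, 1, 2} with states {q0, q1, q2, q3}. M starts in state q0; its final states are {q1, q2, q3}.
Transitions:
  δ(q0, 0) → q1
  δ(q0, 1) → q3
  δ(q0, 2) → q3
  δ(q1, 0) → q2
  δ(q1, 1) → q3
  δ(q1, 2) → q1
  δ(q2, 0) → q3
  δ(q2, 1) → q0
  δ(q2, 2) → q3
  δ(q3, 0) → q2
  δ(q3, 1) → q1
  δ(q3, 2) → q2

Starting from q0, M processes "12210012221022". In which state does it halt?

q2

q0 --1--> q3
q3 --2--> q2
q2 --2--> q3
q3 --1--> q1
q1 --0--> q2
q2 --0--> q3
q3 --1--> q1
q1 --2--> q1
q1 --2--> q1
q1 --2--> q1
q1 --1--> q3
q3 --0--> q2
q2 --2--> q3
q3 --2--> q2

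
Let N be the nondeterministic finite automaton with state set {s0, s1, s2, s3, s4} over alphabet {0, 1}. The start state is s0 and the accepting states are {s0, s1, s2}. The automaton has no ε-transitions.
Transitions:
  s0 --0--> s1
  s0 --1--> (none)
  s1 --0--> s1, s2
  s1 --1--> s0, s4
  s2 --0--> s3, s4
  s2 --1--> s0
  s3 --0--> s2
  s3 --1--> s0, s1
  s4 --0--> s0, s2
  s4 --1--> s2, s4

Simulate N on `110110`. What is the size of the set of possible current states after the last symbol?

0

Start: {s0}
read 1: {}
The reachable set is empty and stays empty for the remaining 5 symbols.
Final reachable set {} has 0 states.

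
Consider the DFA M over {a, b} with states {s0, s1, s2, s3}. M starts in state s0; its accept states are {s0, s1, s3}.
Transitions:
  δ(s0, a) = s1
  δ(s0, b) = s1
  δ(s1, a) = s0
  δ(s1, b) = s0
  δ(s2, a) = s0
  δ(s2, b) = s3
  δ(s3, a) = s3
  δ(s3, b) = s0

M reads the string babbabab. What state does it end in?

s0

s0 --b--> s1
s1 --a--> s0
s0 --b--> s1
s1 --b--> s0
s0 --a--> s1
s1 --b--> s0
s0 --a--> s1
s1 --b--> s0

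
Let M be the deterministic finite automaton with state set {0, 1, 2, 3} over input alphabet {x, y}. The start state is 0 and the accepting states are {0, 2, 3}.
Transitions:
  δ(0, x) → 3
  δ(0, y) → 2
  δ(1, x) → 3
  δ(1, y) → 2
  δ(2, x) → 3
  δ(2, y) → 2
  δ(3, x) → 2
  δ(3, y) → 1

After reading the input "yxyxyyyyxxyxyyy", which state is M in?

2

0 --y--> 2
2 --x--> 3
3 --y--> 1
1 --x--> 3
3 --y--> 1
1 --y--> 2
2 --y--> 2
2 --y--> 2
2 --x--> 3
3 --x--> 2
2 --y--> 2
2 --x--> 3
3 --y--> 1
1 --y--> 2
2 --y--> 2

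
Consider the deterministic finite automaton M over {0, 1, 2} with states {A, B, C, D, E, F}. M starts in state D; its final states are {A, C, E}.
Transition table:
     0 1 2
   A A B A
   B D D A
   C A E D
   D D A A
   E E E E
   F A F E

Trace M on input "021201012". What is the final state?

D --0--> D
D --2--> A
A --1--> B
B --2--> A
A --0--> A
A --1--> B
B --0--> D
D --1--> A
A --2--> A

A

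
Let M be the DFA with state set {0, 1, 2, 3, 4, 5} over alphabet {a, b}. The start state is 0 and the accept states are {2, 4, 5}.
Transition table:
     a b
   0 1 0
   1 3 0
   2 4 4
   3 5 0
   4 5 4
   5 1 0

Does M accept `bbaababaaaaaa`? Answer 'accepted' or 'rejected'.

0 --b--> 0
0 --b--> 0
0 --a--> 1
1 --a--> 3
3 --b--> 0
0 --a--> 1
1 --b--> 0
0 --a--> 1
1 --a--> 3
3 --a--> 5
5 --a--> 1
1 --a--> 3
3 --a--> 5
End in state 5, which is an accepting state.

accepted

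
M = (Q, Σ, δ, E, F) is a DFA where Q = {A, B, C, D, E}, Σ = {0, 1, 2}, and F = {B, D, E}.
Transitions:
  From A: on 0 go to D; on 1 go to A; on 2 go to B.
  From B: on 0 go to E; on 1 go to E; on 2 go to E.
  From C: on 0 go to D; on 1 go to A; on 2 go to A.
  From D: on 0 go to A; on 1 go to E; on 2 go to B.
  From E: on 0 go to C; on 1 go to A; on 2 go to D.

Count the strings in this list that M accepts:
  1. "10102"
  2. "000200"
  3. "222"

"10102": rejected
"000200": rejected
"222": accepted

1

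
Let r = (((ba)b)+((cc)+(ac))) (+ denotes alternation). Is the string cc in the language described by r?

The right alternative ((cc)+(ac)) matches cc.

yes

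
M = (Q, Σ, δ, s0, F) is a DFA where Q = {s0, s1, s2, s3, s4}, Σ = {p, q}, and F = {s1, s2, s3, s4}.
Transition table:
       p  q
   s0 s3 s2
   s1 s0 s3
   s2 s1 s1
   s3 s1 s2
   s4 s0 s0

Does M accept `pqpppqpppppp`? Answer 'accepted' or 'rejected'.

accepted

s0 --p--> s3
s3 --q--> s2
s2 --p--> s1
s1 --p--> s0
s0 --p--> s3
s3 --q--> s2
s2 --p--> s1
s1 --p--> s0
s0 --p--> s3
s3 --p--> s1
s1 --p--> s0
s0 --p--> s3
End in state s3, which is an accepting state.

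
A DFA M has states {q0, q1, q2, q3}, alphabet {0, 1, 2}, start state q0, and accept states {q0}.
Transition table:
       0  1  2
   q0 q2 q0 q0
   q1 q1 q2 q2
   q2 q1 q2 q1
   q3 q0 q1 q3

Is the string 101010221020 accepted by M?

q0 --1--> q0
q0 --0--> q2
q2 --1--> q2
q2 --0--> q1
q1 --1--> q2
q2 --0--> q1
q1 --2--> q2
q2 --2--> q1
q1 --1--> q2
q2 --0--> q1
q1 --2--> q2
q2 --0--> q1
End in state q1, which is not an accepting state.

rejected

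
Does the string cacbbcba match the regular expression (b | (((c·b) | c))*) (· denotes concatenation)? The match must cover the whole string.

Neither b nor (((c·b)|c))* matches cacbbcba.

no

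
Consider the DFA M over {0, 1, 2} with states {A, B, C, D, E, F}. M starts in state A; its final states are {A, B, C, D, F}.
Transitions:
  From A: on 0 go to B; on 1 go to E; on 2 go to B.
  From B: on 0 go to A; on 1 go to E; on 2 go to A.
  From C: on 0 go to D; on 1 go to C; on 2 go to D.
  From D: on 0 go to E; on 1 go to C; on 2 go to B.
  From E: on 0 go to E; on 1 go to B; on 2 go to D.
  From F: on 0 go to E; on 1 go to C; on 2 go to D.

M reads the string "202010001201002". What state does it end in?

D

A --2--> B
B --0--> A
A --2--> B
B --0--> A
A --1--> E
E --0--> E
E --0--> E
E --0--> E
E --1--> B
B --2--> A
A --0--> B
B --1--> E
E --0--> E
E --0--> E
E --2--> D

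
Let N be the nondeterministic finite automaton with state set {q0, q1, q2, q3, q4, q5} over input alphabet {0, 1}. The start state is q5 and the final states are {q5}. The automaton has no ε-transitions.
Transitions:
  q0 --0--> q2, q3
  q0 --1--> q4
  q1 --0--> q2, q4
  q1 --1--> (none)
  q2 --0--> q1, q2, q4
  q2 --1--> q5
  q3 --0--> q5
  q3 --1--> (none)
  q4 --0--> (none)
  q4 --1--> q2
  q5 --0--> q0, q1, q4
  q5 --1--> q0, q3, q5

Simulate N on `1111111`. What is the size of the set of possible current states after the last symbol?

Start: {q5}
read 1: {q0, q3, q5}
read 1: {q0, q3, q4, q5}
read 1: {q0, q2, q3, q4, q5}
read 1: {q0, q2, q3, q4, q5}
read 1: {q0, q2, q3, q4, q5}
read 1: {q0, q2, q3, q4, q5}
read 1: {q0, q2, q3, q4, q5}
Final reachable set {q0, q2, q3, q4, q5} has 5 states.

5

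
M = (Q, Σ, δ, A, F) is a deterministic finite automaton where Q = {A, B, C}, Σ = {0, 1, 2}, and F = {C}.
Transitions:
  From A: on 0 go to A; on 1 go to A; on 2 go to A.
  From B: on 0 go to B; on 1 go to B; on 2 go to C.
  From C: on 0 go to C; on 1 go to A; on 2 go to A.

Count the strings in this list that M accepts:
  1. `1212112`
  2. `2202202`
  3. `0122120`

0

`1212112`: rejected
`2202202`: rejected
`0122120`: rejected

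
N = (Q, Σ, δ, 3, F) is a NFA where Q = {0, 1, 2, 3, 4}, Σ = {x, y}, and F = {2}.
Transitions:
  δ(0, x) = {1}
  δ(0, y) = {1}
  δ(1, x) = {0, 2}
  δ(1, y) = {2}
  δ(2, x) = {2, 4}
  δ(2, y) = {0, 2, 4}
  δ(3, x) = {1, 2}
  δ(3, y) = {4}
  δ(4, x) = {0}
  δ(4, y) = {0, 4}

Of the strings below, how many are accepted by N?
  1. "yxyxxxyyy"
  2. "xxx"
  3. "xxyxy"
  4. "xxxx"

4

"yxyxxxyyy": accepted
"xxx": accepted
"xxyxy": accepted
"xxxx": accepted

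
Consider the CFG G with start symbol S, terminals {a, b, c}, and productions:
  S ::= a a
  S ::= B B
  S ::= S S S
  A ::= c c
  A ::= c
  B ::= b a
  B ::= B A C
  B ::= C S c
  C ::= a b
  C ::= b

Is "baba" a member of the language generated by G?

S ⇒ BB ⇒ baB ⇒ baba

yes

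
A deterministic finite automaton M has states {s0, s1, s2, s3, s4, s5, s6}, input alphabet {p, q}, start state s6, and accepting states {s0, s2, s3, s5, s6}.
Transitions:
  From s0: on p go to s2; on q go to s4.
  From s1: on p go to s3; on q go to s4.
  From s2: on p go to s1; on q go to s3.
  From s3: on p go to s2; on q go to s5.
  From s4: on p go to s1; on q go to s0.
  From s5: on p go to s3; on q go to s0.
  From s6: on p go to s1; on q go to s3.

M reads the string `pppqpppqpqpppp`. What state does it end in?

s3

s6 --p--> s1
s1 --p--> s3
s3 --p--> s2
s2 --q--> s3
s3 --p--> s2
s2 --p--> s1
s1 --p--> s3
s3 --q--> s5
s5 --p--> s3
s3 --q--> s5
s5 --p--> s3
s3 --p--> s2
s2 --p--> s1
s1 --p--> s3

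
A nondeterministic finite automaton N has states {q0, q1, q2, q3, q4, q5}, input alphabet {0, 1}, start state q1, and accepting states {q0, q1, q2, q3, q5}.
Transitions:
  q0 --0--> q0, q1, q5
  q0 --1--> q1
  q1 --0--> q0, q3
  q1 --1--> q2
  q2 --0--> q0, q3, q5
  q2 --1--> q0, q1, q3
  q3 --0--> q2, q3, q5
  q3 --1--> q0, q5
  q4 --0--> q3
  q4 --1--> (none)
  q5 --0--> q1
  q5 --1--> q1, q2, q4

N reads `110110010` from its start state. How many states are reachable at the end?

Start: {q1}
read 1: {q2}
read 1: {q0, q1, q3}
read 0: {q0, q1, q2, q3, q5}
read 1: {q0, q1, q2, q3, q4, q5}
read 1: {q0, q1, q2, q3, q4, q5}
read 0: {q0, q1, q2, q3, q5}
read 0: {q0, q1, q2, q3, q5}
read 1: {q0, q1, q2, q3, q4, q5}
read 0: {q0, q1, q2, q3, q5}
Final reachable set {q0, q1, q2, q3, q5} has 5 states.

5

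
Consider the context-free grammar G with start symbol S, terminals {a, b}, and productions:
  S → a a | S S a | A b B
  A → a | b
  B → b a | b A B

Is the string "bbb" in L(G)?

no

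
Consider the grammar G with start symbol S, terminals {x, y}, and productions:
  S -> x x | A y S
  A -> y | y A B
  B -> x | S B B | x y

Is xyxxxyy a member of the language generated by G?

no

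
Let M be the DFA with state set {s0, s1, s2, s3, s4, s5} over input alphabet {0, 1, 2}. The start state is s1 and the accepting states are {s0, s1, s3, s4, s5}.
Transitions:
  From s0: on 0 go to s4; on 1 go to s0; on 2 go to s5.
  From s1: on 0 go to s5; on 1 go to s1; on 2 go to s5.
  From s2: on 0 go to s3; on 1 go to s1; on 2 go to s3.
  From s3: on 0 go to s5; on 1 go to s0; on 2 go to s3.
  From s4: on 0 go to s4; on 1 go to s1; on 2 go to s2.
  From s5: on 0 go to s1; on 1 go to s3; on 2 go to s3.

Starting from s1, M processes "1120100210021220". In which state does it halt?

s5

s1 --1--> s1
s1 --1--> s1
s1 --2--> s5
s5 --0--> s1
s1 --1--> s1
s1 --0--> s5
s5 --0--> s1
s1 --2--> s5
s5 --1--> s3
s3 --0--> s5
s5 --0--> s1
s1 --2--> s5
s5 --1--> s3
s3 --2--> s3
s3 --2--> s3
s3 --0--> s5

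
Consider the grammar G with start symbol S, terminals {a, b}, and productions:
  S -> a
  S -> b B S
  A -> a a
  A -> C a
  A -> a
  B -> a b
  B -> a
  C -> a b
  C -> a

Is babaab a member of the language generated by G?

no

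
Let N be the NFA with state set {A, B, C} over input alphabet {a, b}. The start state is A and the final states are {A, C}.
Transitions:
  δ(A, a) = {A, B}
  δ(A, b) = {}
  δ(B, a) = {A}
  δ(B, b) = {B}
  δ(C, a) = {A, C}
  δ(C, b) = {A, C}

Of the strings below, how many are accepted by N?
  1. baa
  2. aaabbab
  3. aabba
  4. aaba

2

baa: rejected
aaabbab: rejected
aabba: accepted
aaba: accepted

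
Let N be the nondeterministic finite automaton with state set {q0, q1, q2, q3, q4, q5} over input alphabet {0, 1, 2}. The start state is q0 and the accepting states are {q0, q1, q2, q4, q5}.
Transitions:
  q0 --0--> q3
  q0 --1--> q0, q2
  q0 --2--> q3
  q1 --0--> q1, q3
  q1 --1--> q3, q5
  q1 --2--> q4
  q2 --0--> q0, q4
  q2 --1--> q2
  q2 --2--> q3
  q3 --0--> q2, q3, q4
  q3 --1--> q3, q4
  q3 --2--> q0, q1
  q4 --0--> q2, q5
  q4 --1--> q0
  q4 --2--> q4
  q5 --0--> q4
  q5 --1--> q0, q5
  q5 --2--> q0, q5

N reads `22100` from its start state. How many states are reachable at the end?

Start: {q0}
read 2: {q3}
read 2: {q0, q1}
read 1: {q0, q2, q3, q5}
read 0: {q0, q2, q3, q4}
read 0: {q0, q2, q3, q4, q5}
Final reachable set {q0, q2, q3, q4, q5} has 5 states.

5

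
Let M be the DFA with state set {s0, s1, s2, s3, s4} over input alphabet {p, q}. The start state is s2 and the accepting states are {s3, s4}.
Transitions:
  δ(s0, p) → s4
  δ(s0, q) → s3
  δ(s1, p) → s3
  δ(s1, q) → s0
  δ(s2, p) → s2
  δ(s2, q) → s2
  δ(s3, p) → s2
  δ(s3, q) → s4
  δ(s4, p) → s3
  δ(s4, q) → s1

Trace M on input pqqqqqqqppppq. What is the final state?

s2 --p--> s2
s2 --q--> s2
s2 --q--> s2
s2 --q--> s2
s2 --q--> s2
s2 --q--> s2
s2 --q--> s2
s2 --q--> s2
s2 --p--> s2
s2 --p--> s2
s2 --p--> s2
s2 --p--> s2
s2 --q--> s2

s2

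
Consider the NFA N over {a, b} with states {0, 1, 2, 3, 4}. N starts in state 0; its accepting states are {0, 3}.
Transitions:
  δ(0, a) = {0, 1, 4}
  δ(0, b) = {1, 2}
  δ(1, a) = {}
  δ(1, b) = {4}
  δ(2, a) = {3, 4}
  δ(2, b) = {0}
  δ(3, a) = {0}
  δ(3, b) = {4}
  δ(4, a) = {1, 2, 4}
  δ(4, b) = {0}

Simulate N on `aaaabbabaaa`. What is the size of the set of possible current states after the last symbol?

5

Start: {0}
read a: {0, 1, 4}
read a: {0, 1, 2, 4}
read a: {0, 1, 2, 3, 4}
read a: {0, 1, 2, 3, 4}
read b: {0, 1, 2, 4}
read b: {0, 1, 2, 4}
read a: {0, 1, 2, 3, 4}
read b: {0, 1, 2, 4}
read a: {0, 1, 2, 3, 4}
read a: {0, 1, 2, 3, 4}
read a: {0, 1, 2, 3, 4}
Final reachable set {0, 1, 2, 3, 4} has 5 states.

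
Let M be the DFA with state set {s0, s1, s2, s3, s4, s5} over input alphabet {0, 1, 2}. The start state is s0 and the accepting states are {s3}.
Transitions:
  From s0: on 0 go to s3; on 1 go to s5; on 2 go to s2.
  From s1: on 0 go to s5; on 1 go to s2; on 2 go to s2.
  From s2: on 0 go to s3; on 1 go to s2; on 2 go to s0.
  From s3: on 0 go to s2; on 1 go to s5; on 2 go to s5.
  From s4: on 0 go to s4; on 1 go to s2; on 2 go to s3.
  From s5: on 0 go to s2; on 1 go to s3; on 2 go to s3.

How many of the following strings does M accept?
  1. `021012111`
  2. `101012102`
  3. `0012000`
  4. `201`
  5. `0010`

`021012111`: rejected
`101012102`: rejected
`0012000`: accepted
`201`: rejected
`0010`: accepted

2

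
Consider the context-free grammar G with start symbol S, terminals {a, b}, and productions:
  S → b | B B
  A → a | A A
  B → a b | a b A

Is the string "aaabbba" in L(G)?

no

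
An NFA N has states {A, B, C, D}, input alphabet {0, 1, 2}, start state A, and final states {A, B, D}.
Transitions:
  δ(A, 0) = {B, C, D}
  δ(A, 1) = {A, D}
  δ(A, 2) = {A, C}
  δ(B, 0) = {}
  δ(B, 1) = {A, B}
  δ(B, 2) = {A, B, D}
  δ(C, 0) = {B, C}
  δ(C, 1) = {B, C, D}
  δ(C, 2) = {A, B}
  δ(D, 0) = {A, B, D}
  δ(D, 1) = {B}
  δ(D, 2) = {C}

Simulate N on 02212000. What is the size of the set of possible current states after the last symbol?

4

Start: {A}
read 0: {B, C, D}
read 2: {A, B, C, D}
read 2: {A, B, C, D}
read 1: {A, B, C, D}
read 2: {A, B, C, D}
read 0: {A, B, C, D}
read 0: {A, B, C, D}
read 0: {A, B, C, D}
Final reachable set {A, B, C, D} has 4 states.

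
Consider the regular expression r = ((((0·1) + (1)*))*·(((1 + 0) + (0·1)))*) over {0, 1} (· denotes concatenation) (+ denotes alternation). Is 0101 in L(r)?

yes

Split as ε·0101: (((0·1)+(1)*))* matches ε and (((1+0)+(0·1)))* matches 0101.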